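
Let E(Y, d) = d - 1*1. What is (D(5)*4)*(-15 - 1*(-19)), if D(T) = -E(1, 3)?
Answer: -32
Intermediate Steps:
E(Y, d) = -1 + d (E(Y, d) = d - 1 = -1 + d)
D(T) = -2 (D(T) = -(-1 + 3) = -1*2 = -2)
(D(5)*4)*(-15 - 1*(-19)) = (-2*4)*(-15 - 1*(-19)) = -8*(-15 + 19) = -8*4 = -32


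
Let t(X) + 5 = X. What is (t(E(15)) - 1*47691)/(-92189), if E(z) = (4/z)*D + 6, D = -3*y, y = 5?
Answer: 47694/92189 ≈ 0.51735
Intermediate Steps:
D = -15 (D = -3*5 = -15)
E(z) = 6 - 60/z (E(z) = (4/z)*(-15) + 6 = -60/z + 6 = 6 - 60/z)
t(X) = -5 + X
(t(E(15)) - 1*47691)/(-92189) = ((-5 + (6 - 60/15)) - 1*47691)/(-92189) = ((-5 + (6 - 60*1/15)) - 47691)*(-1/92189) = ((-5 + (6 - 4)) - 47691)*(-1/92189) = ((-5 + 2) - 47691)*(-1/92189) = (-3 - 47691)*(-1/92189) = -47694*(-1/92189) = 47694/92189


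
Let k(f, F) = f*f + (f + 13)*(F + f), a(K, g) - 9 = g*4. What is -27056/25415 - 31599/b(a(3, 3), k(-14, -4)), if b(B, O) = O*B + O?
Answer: -930468233/119653820 ≈ -7.7763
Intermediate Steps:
a(K, g) = 9 + 4*g (a(K, g) = 9 + g*4 = 9 + 4*g)
k(f, F) = f**2 + (13 + f)*(F + f)
b(B, O) = O + B*O (b(B, O) = B*O + O = O + B*O)
-27056/25415 - 31599/b(a(3, 3), k(-14, -4)) = -27056/25415 - 31599*1/((1 + (9 + 4*3))*(2*(-14)**2 + 13*(-4) + 13*(-14) - 4*(-14))) = -27056*1/25415 - 31599*1/((1 + (9 + 12))*(2*196 - 52 - 182 + 56)) = -27056/25415 - 31599*1/((1 + 21)*(392 - 52 - 182 + 56)) = -27056/25415 - 31599/(214*22) = -27056/25415 - 31599/4708 = -930468233/119653820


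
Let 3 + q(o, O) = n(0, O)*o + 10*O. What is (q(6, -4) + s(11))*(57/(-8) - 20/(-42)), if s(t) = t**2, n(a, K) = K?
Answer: -10053/28 ≈ -359.04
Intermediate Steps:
q(o, O) = -3 + 10*O + O*o (q(o, O) = -3 + (O*o + 10*O) = -3 + (10*O + O*o) = -3 + 10*O + O*o)
(q(6, -4) + s(11))*(57/(-8) - 20/(-42)) = ((-3 + 10*(-4) - 4*6) + 11**2)*(57/(-8) - 20/(-42)) = ((-3 - 40 - 24) + 121)*(57*(-1/8) - 20*(-1/42)) = (-67 + 121)*(-57/8 + 10/21) = 54*(-1117/168) = -10053/28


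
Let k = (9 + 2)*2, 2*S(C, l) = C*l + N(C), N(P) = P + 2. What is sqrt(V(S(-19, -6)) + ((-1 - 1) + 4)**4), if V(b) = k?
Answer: sqrt(38) ≈ 6.1644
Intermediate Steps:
N(P) = 2 + P
S(C, l) = 1 + C/2 + C*l/2 (S(C, l) = (C*l + (2 + C))/2 = (2 + C + C*l)/2 = 1 + C/2 + C*l/2)
k = 22 (k = 11*2 = 22)
V(b) = 22
sqrt(V(S(-19, -6)) + ((-1 - 1) + 4)**4) = sqrt(22 + ((-1 - 1) + 4)**4) = sqrt(22 + (-2 + 4)**4) = sqrt(22 + 2**4) = sqrt(22 + 16) = sqrt(38)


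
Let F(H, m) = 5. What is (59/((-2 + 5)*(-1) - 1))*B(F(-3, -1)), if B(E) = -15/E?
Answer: 177/4 ≈ 44.250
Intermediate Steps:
(59/((-2 + 5)*(-1) - 1))*B(F(-3, -1)) = (59/((-2 + 5)*(-1) - 1))*(-15/5) = (59/(3*(-1) - 1))*(-15*1/5) = (59/(-3 - 1))*(-3) = (59/(-4))*(-3) = (59*(-1/4))*(-3) = -59/4*(-3) = 177/4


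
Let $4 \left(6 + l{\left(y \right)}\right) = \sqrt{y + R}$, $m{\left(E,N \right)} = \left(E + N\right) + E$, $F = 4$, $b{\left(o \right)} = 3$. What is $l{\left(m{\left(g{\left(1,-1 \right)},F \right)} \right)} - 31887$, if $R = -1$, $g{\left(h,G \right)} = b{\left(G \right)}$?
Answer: $- \frac{127569}{4} \approx -31892.0$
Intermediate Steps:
$g{\left(h,G \right)} = 3$
$m{\left(E,N \right)} = N + 2 E$
$l{\left(y \right)} = -6 + \frac{\sqrt{-1 + y}}{4}$ ($l{\left(y \right)} = -6 + \frac{\sqrt{y - 1}}{4} = -6 + \frac{\sqrt{-1 + y}}{4}$)
$l{\left(m{\left(g{\left(1,-1 \right)},F \right)} \right)} - 31887 = \left(-6 + \frac{\sqrt{-1 + \left(4 + 2 \cdot 3\right)}}{4}\right) - 31887 = \left(-6 + \frac{\sqrt{-1 + \left(4 + 6\right)}}{4}\right) - 31887 = \left(-6 + \frac{\sqrt{-1 + 10}}{4}\right) - 31887 = \left(-6 + \frac{\sqrt{9}}{4}\right) - 31887 = \left(-6 + \frac{1}{4} \cdot 3\right) - 31887 = \left(-6 + \frac{3}{4}\right) - 31887 = - \frac{21}{4} - 31887 = - \frac{127569}{4}$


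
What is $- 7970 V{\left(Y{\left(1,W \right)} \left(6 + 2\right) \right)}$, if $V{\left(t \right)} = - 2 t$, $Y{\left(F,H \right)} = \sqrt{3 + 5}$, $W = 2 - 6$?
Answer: $255040 \sqrt{2} \approx 3.6068 \cdot 10^{5}$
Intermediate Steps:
$W = -4$ ($W = 2 - 6 = -4$)
$Y{\left(F,H \right)} = 2 \sqrt{2}$ ($Y{\left(F,H \right)} = \sqrt{8} = 2 \sqrt{2}$)
$- 7970 V{\left(Y{\left(1,W \right)} \left(6 + 2\right) \right)} = - 7970 \left(- 2 \cdot 2 \sqrt{2} \left(6 + 2\right)\right) = - 7970 \left(- 2 \cdot 2 \sqrt{2} \cdot 8\right) = - 7970 \left(- 2 \cdot 16 \sqrt{2}\right) = - 7970 \left(- 32 \sqrt{2}\right) = 255040 \sqrt{2}$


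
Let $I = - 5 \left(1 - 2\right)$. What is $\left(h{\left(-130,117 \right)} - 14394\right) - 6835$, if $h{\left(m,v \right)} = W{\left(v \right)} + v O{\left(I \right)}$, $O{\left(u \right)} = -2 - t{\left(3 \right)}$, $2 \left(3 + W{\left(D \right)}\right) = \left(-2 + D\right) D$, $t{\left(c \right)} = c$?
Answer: $- \frac{30179}{2} \approx -15090.0$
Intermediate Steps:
$I = 5$ ($I = \left(-5\right) \left(-1\right) = 5$)
$W{\left(D \right)} = -3 + \frac{D \left(-2 + D\right)}{2}$ ($W{\left(D \right)} = -3 + \frac{\left(-2 + D\right) D}{2} = -3 + \frac{D \left(-2 + D\right)}{2}$)
$O{\left(u \right)} = -5$ ($O{\left(u \right)} = -2 - 3 = -5$)
$h{\left(m,v \right)} = -3 + \frac{v^{2}}{2} - 6 v$ ($h{\left(m,v \right)} = \left(-3 + \frac{v^{2}}{2} - v\right) + v \left(-5\right) = \left(-3 + \frac{v^{2}}{2} - v\right) - 5 v = -3 + \frac{v^{2}}{2} - 6 v$)
$\left(h{\left(-130,117 \right)} - 14394\right) - 6835 = \left(\left(-3 + \frac{117^{2}}{2} - 702\right) - 14394\right) - 6835 = \left(\left(-3 + \frac{1}{2} \cdot 13689 - 702\right) - 14394\right) - 6835 = \left(\left(-3 + \frac{13689}{2} - 702\right) - 14394\right) - 6835 = \left(\frac{12279}{2} - 14394\right) - 6835 = - \frac{16509}{2} - 6835 = - \frac{30179}{2}$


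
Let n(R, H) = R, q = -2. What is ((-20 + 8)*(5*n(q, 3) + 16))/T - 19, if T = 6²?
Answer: -21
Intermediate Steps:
T = 36
((-20 + 8)*(5*n(q, 3) + 16))/T - 19 = ((-20 + 8)*(5*(-2) + 16))/36 - 19 = (-12*(-10 + 16))/36 - 19 = (-12*6)/36 - 19 = (1/36)*(-72) - 19 = -2 - 19 = -21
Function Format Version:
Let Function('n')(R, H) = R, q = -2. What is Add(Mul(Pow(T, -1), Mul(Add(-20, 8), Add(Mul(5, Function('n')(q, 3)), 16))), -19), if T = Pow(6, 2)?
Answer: -21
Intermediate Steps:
T = 36
Add(Mul(Pow(T, -1), Mul(Add(-20, 8), Add(Mul(5, Function('n')(q, 3)), 16))), -19) = Add(Mul(Pow(36, -1), Mul(Add(-20, 8), Add(Mul(5, -2), 16))), -19) = Add(Mul(Rational(1, 36), Mul(-12, Add(-10, 16))), -19) = Add(Mul(Rational(1, 36), Mul(-12, 6)), -19) = Add(Mul(Rational(1, 36), -72), -19) = Add(-2, -19) = -21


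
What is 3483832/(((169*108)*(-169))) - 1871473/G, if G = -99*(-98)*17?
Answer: -176314597367/14132039922 ≈ -12.476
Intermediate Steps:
G = 164934 (G = 9702*17 = 164934)
3483832/(((169*108)*(-169))) - 1871473/G = 3483832/(((169*108)*(-169))) - 1871473/164934 = 3483832/((18252*(-169))) - 1871473*1/164934 = 3483832/(-3084588) - 1871473/164934 = 3483832*(-1/3084588) - 1871473/164934 = -870958/771147 - 1871473/164934 = -176314597367/14132039922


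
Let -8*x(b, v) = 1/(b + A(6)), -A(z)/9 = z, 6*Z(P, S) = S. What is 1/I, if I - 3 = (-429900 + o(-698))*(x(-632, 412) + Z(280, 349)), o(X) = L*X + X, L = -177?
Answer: -4116/73512765469 ≈ -5.5990e-8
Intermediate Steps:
Z(P, S) = S/6
A(z) = -9*z
x(b, v) = -1/(8*(-54 + b)) (x(b, v) = -1/(8*(b - 9*6)) = -1/(8*(b - 54)) = -1/(8*(-54 + b)))
o(X) = -176*X (o(X) = -177*X + X = -176*X)
I = -73512765469/4116 (I = 3 + (-429900 - 176*(-698))*(-1/(-432 + 8*(-632)) + (⅙)*349) = 3 + (-429900 + 122848)*(-1/(-432 - 5056) + 349/6) = 3 - 307052*(-1/(-5488) + 349/6) = 3 - 307052*(-1*(-1/5488) + 349/6) = 3 - 307052*(1/5488 + 349/6) = 3 - 307052*957659/16464 = 3 - 73512777817/4116 = -73512765469/4116 ≈ -1.7860e+7)
1/I = 1/(-73512765469/4116) = -4116/73512765469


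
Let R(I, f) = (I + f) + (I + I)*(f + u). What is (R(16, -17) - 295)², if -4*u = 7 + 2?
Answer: 831744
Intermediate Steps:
u = -9/4 (u = -(7 + 2)/4 = -¼*9 = -9/4 ≈ -2.2500)
R(I, f) = I + f + 2*I*(-9/4 + f) (R(I, f) = (I + f) + (I + I)*(f - 9/4) = (I + f) + (2*I)*(-9/4 + f) = (I + f) + 2*I*(-9/4 + f) = I + f + 2*I*(-9/4 + f))
(R(16, -17) - 295)² = ((-17 - 7/2*16 + 2*16*(-17)) - 295)² = ((-17 - 56 - 544) - 295)² = (-617 - 295)² = (-912)² = 831744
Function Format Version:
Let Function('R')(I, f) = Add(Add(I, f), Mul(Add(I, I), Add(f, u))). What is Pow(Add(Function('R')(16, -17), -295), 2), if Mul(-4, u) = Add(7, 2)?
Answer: 831744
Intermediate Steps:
u = Rational(-9, 4) (u = Mul(Rational(-1, 4), Add(7, 2)) = Mul(Rational(-1, 4), 9) = Rational(-9, 4) ≈ -2.2500)
Function('R')(I, f) = Add(I, f, Mul(2, I, Add(Rational(-9, 4), f))) (Function('R')(I, f) = Add(Add(I, f), Mul(Add(I, I), Add(f, Rational(-9, 4)))) = Add(Add(I, f), Mul(Mul(2, I), Add(Rational(-9, 4), f))) = Add(Add(I, f), Mul(2, I, Add(Rational(-9, 4), f))) = Add(I, f, Mul(2, I, Add(Rational(-9, 4), f))))
Pow(Add(Function('R')(16, -17), -295), 2) = Pow(Add(Add(-17, Mul(Rational(-7, 2), 16), Mul(2, 16, -17)), -295), 2) = Pow(Add(Add(-17, -56, -544), -295), 2) = Pow(Add(-617, -295), 2) = Pow(-912, 2) = 831744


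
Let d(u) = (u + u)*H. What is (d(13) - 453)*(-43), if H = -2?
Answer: 21715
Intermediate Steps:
d(u) = -4*u (d(u) = (u + u)*(-2) = (2*u)*(-2) = -4*u)
(d(13) - 453)*(-43) = (-4*13 - 453)*(-43) = (-52 - 453)*(-43) = -505*(-43) = 21715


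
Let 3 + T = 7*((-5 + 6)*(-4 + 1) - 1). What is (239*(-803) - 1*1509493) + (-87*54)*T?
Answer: -1555772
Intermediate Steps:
T = -31 (T = -3 + 7*((-5 + 6)*(-4 + 1) - 1) = -3 + 7*(1*(-3) - 1) = -3 + 7*(-3 - 1) = -3 + 7*(-4) = -3 - 28 = -31)
(239*(-803) - 1*1509493) + (-87*54)*T = (239*(-803) - 1*1509493) - 87*54*(-31) = (-191917 - 1509493) - 4698*(-31) = -1701410 + 145638 = -1555772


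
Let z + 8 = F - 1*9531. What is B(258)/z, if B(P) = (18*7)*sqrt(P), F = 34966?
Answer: 126*sqrt(258)/25427 ≈ 0.079595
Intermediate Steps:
z = 25427 (z = -8 + (34966 - 1*9531) = -8 + (34966 - 9531) = -8 + 25435 = 25427)
B(P) = 126*sqrt(P)
B(258)/z = (126*sqrt(258))/25427 = (126*sqrt(258))*(1/25427) = 126*sqrt(258)/25427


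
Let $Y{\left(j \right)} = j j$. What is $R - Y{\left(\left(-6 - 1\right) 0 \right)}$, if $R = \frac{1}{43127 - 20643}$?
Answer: $\frac{1}{22484} \approx 4.4476 \cdot 10^{-5}$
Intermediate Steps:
$Y{\left(j \right)} = j^{2}$
$R = \frac{1}{22484} \approx 4.4476 \cdot 10^{-5}$
$R - Y{\left(\left(-6 - 1\right) 0 \right)} = \frac{1}{22484} - \left(\left(-6 - 1\right) 0\right)^{2} = \frac{1}{22484} - \left(\left(-7\right) 0\right)^{2} = \frac{1}{22484} - 0^{2} = \frac{1}{22484} - 0 = \frac{1}{22484} + 0 = \frac{1}{22484}$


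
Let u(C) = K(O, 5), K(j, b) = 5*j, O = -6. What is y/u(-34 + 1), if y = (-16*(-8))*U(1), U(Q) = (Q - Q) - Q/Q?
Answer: 64/15 ≈ 4.2667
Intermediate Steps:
U(Q) = -1 (U(Q) = 0 - 1*1 = 0 - 1 = -1)
u(C) = -30 (u(C) = 5*(-6) = -30)
y = -128 (y = -16*(-8)*(-1) = 128*(-1) = -128)
y/u(-34 + 1) = -128/(-30) = -128*(-1/30) = 64/15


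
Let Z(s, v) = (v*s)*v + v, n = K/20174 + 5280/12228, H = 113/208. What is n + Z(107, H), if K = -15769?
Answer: 14129559869679/444695643392 ≈ 31.774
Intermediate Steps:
H = 113/208 (H = 113*(1/208) = 113/208 ≈ 0.54327)
n = -7192051/20557306 (n = -15769/20174 + 5280/12228 = -15769*1/20174 + 5280*(1/12228) = -15769/20174 + 440/1019 = -7192051/20557306 ≈ -0.34985)
Z(s, v) = v + s*v² (Z(s, v) = (s*v)*v + v = s*v² + v = v + s*v²)
n + Z(107, H) = -7192051/20557306 + 113*(1 + 107*(113/208))/208 = -7192051/20557306 + 113*(1 + 12091/208)/208 = -7192051/20557306 + (113/208)*(12299/208) = -7192051/20557306 + 1389787/43264 = 14129559869679/444695643392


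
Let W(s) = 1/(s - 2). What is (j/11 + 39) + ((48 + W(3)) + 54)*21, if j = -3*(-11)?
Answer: 2205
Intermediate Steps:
W(s) = 1/(-2 + s)
j = 33
(j/11 + 39) + ((48 + W(3)) + 54)*21 = (33/11 + 39) + ((48 + 1/(-2 + 3)) + 54)*21 = (33*(1/11) + 39) + ((48 + 1/1) + 54)*21 = (3 + 39) + ((48 + 1) + 54)*21 = 42 + (49 + 54)*21 = 42 + 103*21 = 42 + 2163 = 2205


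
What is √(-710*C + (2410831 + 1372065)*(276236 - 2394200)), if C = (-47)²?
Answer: I*√8012039112134 ≈ 2.8306e+6*I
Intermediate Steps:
C = 2209
√(-710*C + (2410831 + 1372065)*(276236 - 2394200)) = √(-710*2209 + (2410831 + 1372065)*(276236 - 2394200)) = √(-1568390 + 3782896*(-2117964)) = √(-1568390 - 8012037543744) = √(-8012039112134) = I*√8012039112134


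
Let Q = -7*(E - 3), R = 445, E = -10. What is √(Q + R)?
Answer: 2*√134 ≈ 23.152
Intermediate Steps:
Q = 91 (Q = -7*(-10 - 3) = -7*(-13) = 91)
√(Q + R) = √(91 + 445) = √536 = 2*√134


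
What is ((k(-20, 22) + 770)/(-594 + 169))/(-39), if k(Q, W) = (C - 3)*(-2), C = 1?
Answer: 258/5525 ≈ 0.046697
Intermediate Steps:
k(Q, W) = 4 (k(Q, W) = (1 - 3)*(-2) = -2*(-2) = 4)
((k(-20, 22) + 770)/(-594 + 169))/(-39) = ((4 + 770)/(-594 + 169))/(-39) = (774/(-425))*(-1/39) = (774*(-1/425))*(-1/39) = -774/425*(-1/39) = 258/5525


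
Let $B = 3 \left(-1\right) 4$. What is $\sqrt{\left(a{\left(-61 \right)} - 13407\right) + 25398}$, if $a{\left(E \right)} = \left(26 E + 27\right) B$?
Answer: $9 \sqrt{379} \approx 175.21$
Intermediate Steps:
$B = -12$ ($B = \left(-3\right) 4 = -12$)
$a{\left(E \right)} = -324 - 312 E$ ($a{\left(E \right)} = \left(26 E + 27\right) \left(-12\right) = \left(27 + 26 E\right) \left(-12\right) = -324 - 312 E$)
$\sqrt{\left(a{\left(-61 \right)} - 13407\right) + 25398} = \sqrt{\left(\left(-324 - -19032\right) - 13407\right) + 25398} = \sqrt{\left(\left(-324 + 19032\right) - 13407\right) + 25398} = \sqrt{\left(18708 - 13407\right) + 25398} = \sqrt{5301 + 25398} = \sqrt{30699} = 9 \sqrt{379}$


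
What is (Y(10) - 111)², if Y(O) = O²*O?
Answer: 790321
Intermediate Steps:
Y(O) = O³
(Y(10) - 111)² = (10³ - 111)² = (1000 - 111)² = 889² = 790321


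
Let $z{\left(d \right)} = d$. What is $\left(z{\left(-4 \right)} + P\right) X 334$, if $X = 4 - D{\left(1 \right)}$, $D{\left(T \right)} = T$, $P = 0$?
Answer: $-4008$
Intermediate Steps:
$X = 3$ ($X = 4 - 1 = 3$)
$\left(z{\left(-4 \right)} + P\right) X 334 = \left(-4 + 0\right) 3 \cdot 334 = \left(-4\right) 3 \cdot 334 = \left(-12\right) 334 = -4008$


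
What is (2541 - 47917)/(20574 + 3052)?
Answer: -22688/11813 ≈ -1.9206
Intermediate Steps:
(2541 - 47917)/(20574 + 3052) = -45376/23626 = -45376*1/23626 = -22688/11813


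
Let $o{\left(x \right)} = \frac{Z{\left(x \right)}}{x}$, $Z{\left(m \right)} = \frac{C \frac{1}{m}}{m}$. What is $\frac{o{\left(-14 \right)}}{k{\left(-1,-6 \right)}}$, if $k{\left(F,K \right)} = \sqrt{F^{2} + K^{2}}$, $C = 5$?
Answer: $- \frac{5 \sqrt{37}}{101528} \approx -0.00029956$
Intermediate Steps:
$Z{\left(m \right)} = \frac{5}{m^{2}}$ ($Z{\left(m \right)} = \frac{5 \frac{1}{m}}{m} = \frac{5}{m^{2}}$)
$o{\left(x \right)} = \frac{5}{x^{3}}$ ($o{\left(x \right)} = \frac{5 \frac{1}{x^{2}}}{x} = \frac{5}{x^{3}}$)
$\frac{o{\left(-14 \right)}}{k{\left(-1,-6 \right)}} = \frac{5 \frac{1}{-2744}}{\sqrt{\left(-1\right)^{2} + \left(-6\right)^{2}}} = \frac{5 \left(- \frac{1}{2744}\right)}{\sqrt{1 + 36}} = - \frac{5}{2744 \sqrt{37}} = - \frac{5 \frac{\sqrt{37}}{37}}{2744} = - \frac{5 \sqrt{37}}{101528}$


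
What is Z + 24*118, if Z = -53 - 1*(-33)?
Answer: 2812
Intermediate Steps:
Z = -20 (Z = -53 + 33 = -20)
Z + 24*118 = -20 + 24*118 = -20 + 2832 = 2812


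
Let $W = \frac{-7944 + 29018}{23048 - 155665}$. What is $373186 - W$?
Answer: $\frac{49490828836}{132617} \approx 3.7319 \cdot 10^{5}$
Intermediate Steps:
$W = - \frac{21074}{132617}$ ($W = \frac{21074}{-132617} = 21074 \left(- \frac{1}{132617}\right) = - \frac{21074}{132617} \approx -0.15891$)
$373186 - W = 373186 - - \frac{21074}{132617} = 373186 + \frac{21074}{132617} = \frac{49490828836}{132617}$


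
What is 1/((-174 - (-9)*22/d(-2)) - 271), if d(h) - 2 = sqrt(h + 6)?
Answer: -2/791 ≈ -0.0025284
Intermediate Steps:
d(h) = 2 + sqrt(6 + h) (d(h) = 2 + sqrt(h + 6) = 2 + sqrt(6 + h))
1/((-174 - (-9)*22/d(-2)) - 271) = 1/((-174 - (-9)*22/(2 + sqrt(6 - 2))) - 271) = 1/((-174 - (-9)*22/(2 + sqrt(4))) - 271) = 1/((-174 - (-9)*22/(2 + 2)) - 271) = 1/((-174 - (-9)*22/4) - 271) = 1/((-174 - (-9)*22*(1/4)) - 271) = 1/((-174 - (-9)*11/2) - 271) = 1/((-174 - 1*(-99/2)) - 271) = 1/((-174 + 99/2) - 271) = 1/(-249/2 - 271) = 1/(-791/2) = -2/791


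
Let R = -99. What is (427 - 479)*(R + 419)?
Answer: -16640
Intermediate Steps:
(427 - 479)*(R + 419) = (427 - 479)*(-99 + 419) = -52*320 = -16640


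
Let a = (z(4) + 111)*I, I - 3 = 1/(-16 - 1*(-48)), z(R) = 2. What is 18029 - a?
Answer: 565967/32 ≈ 17686.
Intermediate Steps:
I = 97/32 (I = 3 + 1/(-16 - 1*(-48)) = 3 + 1/(-16 + 48) = 3 + 1/32 = 97/32 ≈ 3.0313)
a = 10961/32 (a = (2 + 111)*(97/32) = 113*(97/32) = 10961/32 ≈ 342.53)
18029 - a = 18029 - 1*10961/32 = 18029 - 10961/32 = 565967/32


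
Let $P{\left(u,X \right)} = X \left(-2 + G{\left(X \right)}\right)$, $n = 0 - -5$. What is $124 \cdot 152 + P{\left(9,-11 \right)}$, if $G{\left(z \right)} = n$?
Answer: $18815$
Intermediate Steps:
$n = 5$ ($n = 0 + 5 = 5$)
$G{\left(z \right)} = 5$
$P{\left(u,X \right)} = 3 X$ ($P{\left(u,X \right)} = X \left(-2 + 5\right) = X 3 = 3 X$)
$124 \cdot 152 + P{\left(9,-11 \right)} = 124 \cdot 152 + 3 \left(-11\right) = 18848 - 33 = 18815$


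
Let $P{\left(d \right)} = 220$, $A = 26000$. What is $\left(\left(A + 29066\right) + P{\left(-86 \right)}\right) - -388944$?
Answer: $444230$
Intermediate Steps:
$\left(\left(A + 29066\right) + P{\left(-86 \right)}\right) - -388944 = \left(\left(26000 + 29066\right) + 220\right) - -388944 = \left(55066 + 220\right) + 388944 = 55286 + 388944 = 444230$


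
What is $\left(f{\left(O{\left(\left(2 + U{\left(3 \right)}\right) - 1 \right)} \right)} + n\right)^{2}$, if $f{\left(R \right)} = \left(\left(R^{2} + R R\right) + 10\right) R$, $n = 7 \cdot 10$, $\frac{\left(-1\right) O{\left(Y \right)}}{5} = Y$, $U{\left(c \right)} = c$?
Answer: $260176900$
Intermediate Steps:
$O{\left(Y \right)} = - 5 Y$
$n = 70$
$f{\left(R \right)} = R \left(10 + 2 R^{2}\right)$ ($f{\left(R \right)} = \left(\left(R^{2} + R^{2}\right) + 10\right) R = \left(2 R^{2} + 10\right) R = \left(10 + 2 R^{2}\right) R = R \left(10 + 2 R^{2}\right)$)
$\left(f{\left(O{\left(\left(2 + U{\left(3 \right)}\right) - 1 \right)} \right)} + n\right)^{2} = \left(2 \left(- 5 \left(\left(2 + 3\right) - 1\right)\right) \left(5 + \left(- 5 \left(\left(2 + 3\right) - 1\right)\right)^{2}\right) + 70\right)^{2} = \left(2 \left(- 5 \left(5 - 1\right)\right) \left(5 + \left(- 5 \left(5 - 1\right)\right)^{2}\right) + 70\right)^{2} = \left(2 \left(\left(-5\right) 4\right) \left(5 + \left(\left(-5\right) 4\right)^{2}\right) + 70\right)^{2} = \left(2 \left(-20\right) \left(5 + \left(-20\right)^{2}\right) + 70\right)^{2} = \left(2 \left(-20\right) \left(5 + 400\right) + 70\right)^{2} = \left(2 \left(-20\right) 405 + 70\right)^{2} = \left(-16200 + 70\right)^{2} = \left(-16130\right)^{2} = 260176900$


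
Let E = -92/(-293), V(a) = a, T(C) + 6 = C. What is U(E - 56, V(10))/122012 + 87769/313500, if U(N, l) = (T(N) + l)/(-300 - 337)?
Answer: 45425435966117/162253647055500 ≈ 0.27997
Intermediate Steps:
T(C) = -6 + C
E = 92/293 (E = -92*(-1/293) = 92/293 ≈ 0.31399)
U(N, l) = 6/637 - N/637 - l/637 (U(N, l) = ((-6 + N) + l)/(-300 - 337) = (-6 + N + l)/(-637) = (-6 + N + l)*(-1/637) = 6/637 - N/637 - l/637)
U(E - 56, V(10))/122012 + 87769/313500 = (6/637 - (92/293 - 56)/637 - 1/637*10)/122012 + 87769/313500 = (6/637 - 1/637*(-16316/293) - 10/637)*(1/122012) + 87769*(1/313500) = (6/637 + 16316/186641 - 10/637)*(1/122012) + 7979/28500 = (15144/186641)*(1/122012) + 7979/28500 = 3786/5693110423 + 7979/28500 = 45425435966117/162253647055500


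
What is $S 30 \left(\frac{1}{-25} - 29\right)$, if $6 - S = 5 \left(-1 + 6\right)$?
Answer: $\frac{82764}{5} \approx 16553.0$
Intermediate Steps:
$S = -19$ ($S = 6 - 5 \left(-1 + 6\right) = 6 - 5 \cdot 5 = 6 - 25 = -19$)
$S 30 \left(\frac{1}{-25} - 29\right) = \left(-19\right) 30 \left(\frac{1}{-25} - 29\right) = - 570 \left(- \frac{1}{25} - 29\right) = \left(-570\right) \left(- \frac{726}{25}\right) = \frac{82764}{5}$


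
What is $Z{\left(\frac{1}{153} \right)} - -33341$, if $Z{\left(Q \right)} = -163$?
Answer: $33178$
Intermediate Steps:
$Z{\left(\frac{1}{153} \right)} - -33341 = -163 - -33341 = -163 + 33341 = 33178$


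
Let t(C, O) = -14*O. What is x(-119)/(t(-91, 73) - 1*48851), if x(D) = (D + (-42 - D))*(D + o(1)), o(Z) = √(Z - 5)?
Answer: -4998/49873 + 84*I/49873 ≈ -0.10021 + 0.0016843*I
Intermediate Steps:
o(Z) = √(-5 + Z)
x(D) = -84*I - 42*D (x(D) = (D + (-42 - D))*(D + √(-5 + 1)) = -42*(D + √(-4)) = -42*(D + 2*I) = -84*I - 42*D)
x(-119)/(t(-91, 73) - 1*48851) = (-84*I - 42*(-119))/(-14*73 - 1*48851) = (-84*I + 4998)/(-1022 - 48851) = (4998 - 84*I)/(-49873) = (4998 - 84*I)*(-1/49873) = -4998/49873 + 84*I/49873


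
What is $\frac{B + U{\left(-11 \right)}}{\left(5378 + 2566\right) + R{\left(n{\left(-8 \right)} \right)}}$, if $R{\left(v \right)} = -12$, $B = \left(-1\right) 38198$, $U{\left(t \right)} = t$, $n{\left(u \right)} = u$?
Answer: $- \frac{38209}{7932} \approx -4.8171$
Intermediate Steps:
$B = -38198$
$\frac{B + U{\left(-11 \right)}}{\left(5378 + 2566\right) + R{\left(n{\left(-8 \right)} \right)}} = \frac{-38198 - 11}{\left(5378 + 2566\right) - 12} = - \frac{38209}{7944 - 12} = - \frac{38209}{7932}$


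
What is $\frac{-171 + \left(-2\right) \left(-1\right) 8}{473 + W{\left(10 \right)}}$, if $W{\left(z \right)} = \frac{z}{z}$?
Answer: $- \frac{155}{474} \approx -0.327$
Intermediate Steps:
$W{\left(z \right)} = 1$
$\frac{-171 + \left(-2\right) \left(-1\right) 8}{473 + W{\left(10 \right)}} = \frac{-171 + \left(-2\right) \left(-1\right) 8}{473 + 1} = \frac{-171 + 2 \cdot 8}{474} = \left(-171 + 16\right) \frac{1}{474} = \left(-155\right) \frac{1}{474} = - \frac{155}{474}$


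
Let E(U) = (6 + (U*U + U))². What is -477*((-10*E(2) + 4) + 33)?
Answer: 669231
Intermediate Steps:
E(U) = (6 + U + U²)² (E(U) = (6 + (U² + U))² = (6 + (U + U²))² = (6 + U + U²)²)
-477*((-10*E(2) + 4) + 33) = -477*((-10*(6 + 2 + 2²)² + 4) + 33) = -477*((-10*(6 + 2 + 4)² + 4) + 33) = -477*((-10*12² + 4) + 33) = -477*((-10*144 + 4) + 33) = -477*((-1440 + 4) + 33) = -477*(-1436 + 33) = -477*(-1403) = 669231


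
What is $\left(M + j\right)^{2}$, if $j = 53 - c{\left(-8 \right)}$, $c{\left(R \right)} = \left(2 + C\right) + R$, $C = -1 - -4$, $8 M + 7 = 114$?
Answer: $\frac{308025}{64} \approx 4812.9$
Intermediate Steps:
$M = \frac{107}{8}$ ($M = - \frac{7}{8} + \frac{1}{8} \cdot 114 = - \frac{7}{8} + \frac{57}{4} = \frac{107}{8} \approx 13.375$)
$C = 3$ ($C = -1 + 4 = 3$)
$c{\left(R \right)} = 5 + R$ ($c{\left(R \right)} = \left(2 + 3\right) + R = 5 + R$)
$j = 56$ ($j = 53 - \left(5 - 8\right) = 53 - -3 = 53 + 3 = 56$)
$\left(M + j\right)^{2} = \left(\frac{107}{8} + 56\right)^{2} = \left(\frac{555}{8}\right)^{2} = \frac{308025}{64}$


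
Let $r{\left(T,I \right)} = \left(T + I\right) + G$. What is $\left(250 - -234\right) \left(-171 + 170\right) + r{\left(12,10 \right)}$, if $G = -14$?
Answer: $-476$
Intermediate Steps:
$r{\left(T,I \right)} = -14 + I + T$ ($r{\left(T,I \right)} = \left(T + I\right) - 14 = \left(I + T\right) - 14 = -14 + I + T$)
$\left(250 - -234\right) \left(-171 + 170\right) + r{\left(12,10 \right)} = \left(250 - -234\right) \left(-171 + 170\right) + \left(-14 + 10 + 12\right) = \left(250 + 234\right) \left(-1\right) + 8 = 484 \left(-1\right) + 8 = -484 + 8 = -476$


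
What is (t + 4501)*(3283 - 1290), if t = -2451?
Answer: 4085650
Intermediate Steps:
(t + 4501)*(3283 - 1290) = (-2451 + 4501)*(3283 - 1290) = 2050*1993 = 4085650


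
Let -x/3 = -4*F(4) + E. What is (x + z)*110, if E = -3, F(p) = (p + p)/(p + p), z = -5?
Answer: 1760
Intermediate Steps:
F(p) = 1 (F(p) = (2*p)/((2*p)) = (2*p)*(1/(2*p)) = 1)
x = 21 (x = -3*(-4*1 - 3) = -3*(-4 - 3) = -3*(-7) = 21)
(x + z)*110 = (21 - 5)*110 = 16*110 = 1760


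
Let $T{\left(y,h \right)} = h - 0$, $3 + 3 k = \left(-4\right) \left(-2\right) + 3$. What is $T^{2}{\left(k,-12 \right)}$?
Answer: $144$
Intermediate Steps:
$k = \frac{8}{3}$ ($k = -1 + \frac{\left(-4\right) \left(-2\right) + 3}{3} = -1 + \frac{8 + 3}{3} = -1 + \frac{1}{3} \cdot 11 = -1 + \frac{11}{3} = \frac{8}{3} \approx 2.6667$)
$T{\left(y,h \right)} = h$ ($T{\left(y,h \right)} = h + 0 = h$)
$T^{2}{\left(k,-12 \right)} = \left(-12\right)^{2} = 144$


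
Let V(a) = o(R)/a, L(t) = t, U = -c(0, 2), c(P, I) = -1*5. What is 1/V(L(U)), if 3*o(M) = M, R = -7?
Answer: -15/7 ≈ -2.1429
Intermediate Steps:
c(P, I) = -5
o(M) = M/3
U = 5 (U = -1*(-5) = 5)
V(a) = -7/(3*a) (V(a) = ((⅓)*(-7))/a = -7/(3*a))
1/V(L(U)) = 1/(-7/3/5) = 1/(-7/3*⅕) = 1/(-7/15) = -15/7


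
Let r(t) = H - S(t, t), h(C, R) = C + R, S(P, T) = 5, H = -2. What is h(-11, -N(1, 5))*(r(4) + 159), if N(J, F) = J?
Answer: -1824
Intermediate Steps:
r(t) = -7 (r(t) = -2 - 1*5 = -2 - 5 = -7)
h(-11, -N(1, 5))*(r(4) + 159) = (-11 - 1*1)*(-7 + 159) = (-11 - 1)*152 = -12*152 = -1824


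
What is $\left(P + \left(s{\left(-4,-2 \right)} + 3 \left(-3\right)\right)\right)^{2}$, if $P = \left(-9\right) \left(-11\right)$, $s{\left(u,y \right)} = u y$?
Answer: $9604$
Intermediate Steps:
$P = 99$
$\left(P + \left(s{\left(-4,-2 \right)} + 3 \left(-3\right)\right)\right)^{2} = \left(99 + \left(\left(-4\right) \left(-2\right) + 3 \left(-3\right)\right)\right)^{2} = \left(99 + \left(8 - 9\right)\right)^{2} = \left(99 - 1\right)^{2} = 98^{2} = 9604$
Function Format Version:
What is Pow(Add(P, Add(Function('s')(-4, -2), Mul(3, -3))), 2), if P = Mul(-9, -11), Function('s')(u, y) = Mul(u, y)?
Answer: 9604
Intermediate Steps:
P = 99
Pow(Add(P, Add(Function('s')(-4, -2), Mul(3, -3))), 2) = Pow(Add(99, Add(Mul(-4, -2), Mul(3, -3))), 2) = Pow(Add(99, Add(8, -9)), 2) = Pow(Add(99, -1), 2) = Pow(98, 2) = 9604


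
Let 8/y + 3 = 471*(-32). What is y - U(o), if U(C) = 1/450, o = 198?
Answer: -83/30150 ≈ -0.0027529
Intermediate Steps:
U(C) = 1/450
y = -8/15075 (y = 8/(-3 + 471*(-32)) = 8/(-3 - 15072) = 8/(-15075) = 8*(-1/15075) = -8/15075 ≈ -0.00053068)
y - U(o) = -8/15075 - 1*1/450 = -8/15075 - 1/450 = -83/30150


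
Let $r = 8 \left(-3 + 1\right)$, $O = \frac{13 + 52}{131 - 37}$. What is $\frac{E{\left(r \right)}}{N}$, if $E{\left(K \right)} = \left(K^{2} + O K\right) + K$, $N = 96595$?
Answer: $\frac{2152}{907993} \approx 0.0023701$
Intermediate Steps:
$O = \frac{65}{94} \approx 0.69149$
$r = -16$ ($r = 8 \left(-2\right) = -16$)
$E{\left(K \right)} = K^{2} + \frac{159 K}{94}$ ($E{\left(K \right)} = \left(K^{2} + \frac{65 K}{94}\right) + K = K^{2} + \frac{159 K}{94}$)
$\frac{E{\left(r \right)}}{N} = \frac{\frac{1}{94} \left(-16\right) \left(159 + 94 \left(-16\right)\right)}{96595} = \frac{1}{94} \left(-16\right) \left(159 - 1504\right) \frac{1}{96595} = \frac{1}{94} \left(-16\right) \left(-1345\right) \frac{1}{96595} = \frac{10760}{47} \cdot \frac{1}{96595} = \frac{2152}{907993}$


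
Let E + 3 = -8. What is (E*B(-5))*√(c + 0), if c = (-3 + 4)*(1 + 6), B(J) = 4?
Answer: -44*√7 ≈ -116.41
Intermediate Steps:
E = -11 (E = -3 - 8 = -11)
c = 7 (c = 1*7 = 7)
(E*B(-5))*√(c + 0) = (-11*4)*√(7 + 0) = -44*√7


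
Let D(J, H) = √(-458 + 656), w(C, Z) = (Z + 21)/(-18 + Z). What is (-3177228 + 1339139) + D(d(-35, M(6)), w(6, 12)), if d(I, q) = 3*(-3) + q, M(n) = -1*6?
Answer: -1838089 + 3*√22 ≈ -1.8381e+6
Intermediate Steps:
w(C, Z) = (21 + Z)/(-18 + Z)
M(n) = -6
d(I, q) = -9 + q
D(J, H) = 3*√22 (D(J, H) = √198 = 3*√22)
(-3177228 + 1339139) + D(d(-35, M(6)), w(6, 12)) = (-3177228 + 1339139) + 3*√22 = -1838089 + 3*√22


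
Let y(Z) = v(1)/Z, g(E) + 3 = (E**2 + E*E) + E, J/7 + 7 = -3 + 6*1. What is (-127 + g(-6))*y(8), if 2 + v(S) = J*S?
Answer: 240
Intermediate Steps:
J = -28 (J = -49 + 7*(-3 + 6*1) = -49 + 7*(-3 + 6) = -49 + 7*3 = -49 + 21 = -28)
g(E) = -3 + E + 2*E**2 (g(E) = -3 + ((E**2 + E*E) + E) = -3 + ((E**2 + E**2) + E) = -3 + (2*E**2 + E) = -3 + (E + 2*E**2) = -3 + E + 2*E**2)
v(S) = -2 - 28*S
y(Z) = -30/Z (y(Z) = (-2 - 28*1)/Z = (-2 - 28)/Z = -30/Z)
(-127 + g(-6))*y(8) = (-127 + (-3 - 6 + 2*(-6)**2))*(-30/8) = (-127 + (-3 - 6 + 2*36))*(-30*1/8) = (-127 + (-3 - 6 + 72))*(-15/4) = (-127 + 63)*(-15/4) = -64*(-15/4) = 240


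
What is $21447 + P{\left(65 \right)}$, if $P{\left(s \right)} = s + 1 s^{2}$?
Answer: $25737$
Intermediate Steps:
$P{\left(s \right)} = s + s^{2}$
$21447 + P{\left(65 \right)} = 21447 + 65 \left(1 + 65\right) = 21447 + 65 \cdot 66 = 21447 + 4290 = 25737$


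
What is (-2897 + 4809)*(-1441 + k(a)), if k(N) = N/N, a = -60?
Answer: -2753280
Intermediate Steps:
k(N) = 1
(-2897 + 4809)*(-1441 + k(a)) = (-2897 + 4809)*(-1441 + 1) = 1912*(-1440) = -2753280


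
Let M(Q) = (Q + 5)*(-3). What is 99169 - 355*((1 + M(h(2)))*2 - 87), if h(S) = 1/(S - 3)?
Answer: 137864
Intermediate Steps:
h(S) = 1/(-3 + S)
M(Q) = -15 - 3*Q (M(Q) = (5 + Q)*(-3) = -15 - 3*Q)
99169 - 355*((1 + M(h(2)))*2 - 87) = 99169 - 355*((1 + (-15 - 3/(-3 + 2)))*2 - 87) = 99169 - 355*((1 + (-15 - 3/(-1)))*2 - 87) = 99169 - 355*((1 + (-15 - 3*(-1)))*2 - 87) = 99169 - 355*((1 + (-15 + 3))*2 - 87) = 99169 - 355*((1 - 12)*2 - 87) = 99169 - 355*(-11*2 - 87) = 99169 - 355*(-22 - 87) = 99169 - 355*(-109) = 99169 - 1*(-38695) = 99169 + 38695 = 137864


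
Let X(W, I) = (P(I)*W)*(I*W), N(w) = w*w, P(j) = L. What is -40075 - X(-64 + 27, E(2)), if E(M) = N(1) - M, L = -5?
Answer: -46920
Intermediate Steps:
P(j) = -5
N(w) = w²
E(M) = 1 - M (E(M) = 1² - M = 1 - M)
X(W, I) = -5*I*W² (X(W, I) = (-5*W)*(I*W) = -5*I*W²)
-40075 - X(-64 + 27, E(2)) = -40075 - (-5)*(1 - 1*2)*(-64 + 27)² = -40075 - (-5)*(1 - 2)*(-37)² = -40075 - (-5)*(-1)*1369 = -40075 - 1*6845 = -40075 - 6845 = -46920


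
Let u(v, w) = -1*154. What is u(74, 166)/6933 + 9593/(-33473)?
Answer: -71663111/232068309 ≈ -0.30880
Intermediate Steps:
u(v, w) = -154
u(74, 166)/6933 + 9593/(-33473) = -154/6933 + 9593/(-33473) = -154*1/6933 + 9593*(-1/33473) = -154/6933 - 9593/33473 = -71663111/232068309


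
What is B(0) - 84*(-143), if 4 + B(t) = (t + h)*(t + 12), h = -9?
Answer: 11900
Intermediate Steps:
B(t) = -4 + (-9 + t)*(12 + t) (B(t) = -4 + (t - 9)*(t + 12) = -4 + (-9 + t)*(12 + t))
B(0) - 84*(-143) = (-112 + 0² + 3*0) - 84*(-143) = (-112 + 0 + 0) + 12012 = -112 + 12012 = 11900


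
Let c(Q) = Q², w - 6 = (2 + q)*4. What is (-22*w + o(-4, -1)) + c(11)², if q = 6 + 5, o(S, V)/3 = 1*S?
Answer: 13353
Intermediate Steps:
o(S, V) = 3*S (o(S, V) = 3*(1*S) = 3*S)
q = 11
w = 58 (w = 6 + (2 + 11)*4 = 6 + 13*4 = 6 + 52 = 58)
(-22*w + o(-4, -1)) + c(11)² = (-22*58 + 3*(-4)) + (11²)² = (-1276 - 12) + 121² = -1288 + 14641 = 13353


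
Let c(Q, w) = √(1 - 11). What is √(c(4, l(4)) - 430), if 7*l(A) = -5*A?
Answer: √(-430 + I*√10) ≈ 0.07625 + 20.737*I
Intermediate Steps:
l(A) = -5*A/7 (l(A) = (-5*A)/7 = -5*A/7)
c(Q, w) = I*√10 (c(Q, w) = √(-10) = I*√10)
√(c(4, l(4)) - 430) = √(I*√10 - 430) = √(-430 + I*√10)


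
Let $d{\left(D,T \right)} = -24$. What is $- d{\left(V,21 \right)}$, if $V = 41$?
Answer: $24$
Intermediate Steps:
$- d{\left(V,21 \right)} = \left(-1\right) \left(-24\right) = 24$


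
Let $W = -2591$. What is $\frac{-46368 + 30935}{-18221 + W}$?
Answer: $\frac{1403}{1892} \approx 0.74154$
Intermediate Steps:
$\frac{-46368 + 30935}{-18221 + W} = \frac{-46368 + 30935}{-18221 - 2591} = - \frac{15433}{-20812} = \left(-15433\right) \left(- \frac{1}{20812}\right) = \frac{1403}{1892}$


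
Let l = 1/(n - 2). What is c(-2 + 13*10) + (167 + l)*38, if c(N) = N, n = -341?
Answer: 2220544/343 ≈ 6473.9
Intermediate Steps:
l = -1/343 (l = 1/(-341 - 2) = 1/(-343) = -1/343 ≈ -0.0029155)
c(-2 + 13*10) + (167 + l)*38 = (-2 + 13*10) + (167 - 1/343)*38 = (-2 + 130) + (57280/343)*38 = 128 + 2176640/343 = 2220544/343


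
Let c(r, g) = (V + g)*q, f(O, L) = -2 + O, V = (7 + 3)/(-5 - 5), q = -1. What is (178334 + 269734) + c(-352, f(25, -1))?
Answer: 448046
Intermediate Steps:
V = -1 (V = 10/(-10) = 10*(-⅒) = -1)
c(r, g) = 1 - g (c(r, g) = (-1 + g)*(-1) = 1 - g)
(178334 + 269734) + c(-352, f(25, -1)) = (178334 + 269734) + (1 - (-2 + 25)) = 448068 + (1 - 1*23) = 448068 + (1 - 23) = 448068 - 22 = 448046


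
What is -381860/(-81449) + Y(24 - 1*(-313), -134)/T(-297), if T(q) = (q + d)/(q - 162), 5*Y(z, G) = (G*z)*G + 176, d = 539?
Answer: -113114866801034/49276645 ≈ -2.2955e+6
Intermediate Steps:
Y(z, G) = 176/5 + z*G**2/5 (Y(z, G) = ((G*z)*G + 176)/5 = (z*G**2 + 176)/5 = (176 + z*G**2)/5 = 176/5 + z*G**2/5)
T(q) = (539 + q)/(-162 + q) (T(q) = (q + 539)/(q - 162) = (539 + q)/(-162 + q))
-381860/(-81449) + Y(24 - 1*(-313), -134)/T(-297) = -381860/(-81449) + (176/5 + (1/5)*(24 - 1*(-313))*(-134)**2)/(((539 - 297)/(-162 - 297))) = -381860*(-1/81449) + (176/5 + (1/5)*(24 + 313)*17956)/((242/(-459))) = 381860/81449 + (176/5 + (1/5)*337*17956)/((-1/459*242)) = 381860/81449 + (176/5 + 6051172/5)/(-242/459) = 381860/81449 + (6051348/5)*(-459/242) = 381860/81449 - 1388784366/605 = -113114866801034/49276645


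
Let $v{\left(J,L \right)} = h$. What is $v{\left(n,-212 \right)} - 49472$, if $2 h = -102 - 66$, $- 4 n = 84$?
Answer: $-49556$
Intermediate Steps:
$n = -21$ ($n = \left(- \frac{1}{4}\right) 84 = -21$)
$h = -84$ ($h = \frac{-102 - 66}{2} = \frac{1}{2} \left(-168\right) = -84$)
$v{\left(J,L \right)} = -84$
$v{\left(n,-212 \right)} - 49472 = -84 - 49472 = -49556$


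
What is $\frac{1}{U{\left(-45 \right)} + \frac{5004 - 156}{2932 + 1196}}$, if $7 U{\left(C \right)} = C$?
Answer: $- \frac{602}{3163} \approx -0.19033$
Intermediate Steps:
$U{\left(C \right)} = \frac{C}{7}$
$\frac{1}{U{\left(-45 \right)} + \frac{5004 - 156}{2932 + 1196}} = \frac{1}{\frac{1}{7} \left(-45\right) + \frac{5004 - 156}{2932 + 1196}} = \frac{1}{- \frac{45}{7} + \frac{4848}{4128}} = \frac{1}{- \frac{45}{7} + 4848 \cdot \frac{1}{4128}} = \frac{1}{- \frac{45}{7} + \frac{101}{86}} = \frac{1}{- \frac{3163}{602}} = - \frac{602}{3163}$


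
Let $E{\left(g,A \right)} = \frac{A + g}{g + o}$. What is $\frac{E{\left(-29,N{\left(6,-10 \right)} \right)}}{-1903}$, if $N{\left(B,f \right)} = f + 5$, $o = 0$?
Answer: $- \frac{34}{55187} \approx -0.00061609$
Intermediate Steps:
$N{\left(B,f \right)} = 5 + f$
$E{\left(g,A \right)} = \frac{A + g}{g}$ ($E{\left(g,A \right)} = \frac{A + g}{g + 0} = \frac{A + g}{g}$)
$\frac{E{\left(-29,N{\left(6,-10 \right)} \right)}}{-1903} = \frac{\frac{1}{-29} \left(\left(5 - 10\right) - 29\right)}{-1903} = - \frac{-5 - 29}{29} \left(- \frac{1}{1903}\right) = \left(- \frac{1}{29}\right) \left(-34\right) \left(- \frac{1}{1903}\right) = \frac{34}{29} \left(- \frac{1}{1903}\right) = - \frac{34}{55187}$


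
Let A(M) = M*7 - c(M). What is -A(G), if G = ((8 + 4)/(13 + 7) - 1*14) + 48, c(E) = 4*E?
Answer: -519/5 ≈ -103.80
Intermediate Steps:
G = 173/5 (G = (12/20 - 14) + 48 = (12*(1/20) - 14) + 48 = (⅗ - 14) + 48 = -67/5 + 48 = 173/5 ≈ 34.600)
A(M) = 3*M (A(M) = M*7 - 4*M = 7*M - 4*M = 3*M)
-A(G) = -3*173/5 = -1*519/5 = -519/5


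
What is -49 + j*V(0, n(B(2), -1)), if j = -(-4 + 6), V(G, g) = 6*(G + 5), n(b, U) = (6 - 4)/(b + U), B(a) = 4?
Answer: -109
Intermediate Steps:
n(b, U) = 2/(U + b)
V(G, g) = 30 + 6*G (V(G, g) = 6*(5 + G) = 30 + 6*G)
j = -2 (j = -1*2 = -2)
-49 + j*V(0, n(B(2), -1)) = -49 - 2*(30 + 6*0) = -49 - 2*(30 + 0) = -49 - 2*30 = -49 - 60 = -109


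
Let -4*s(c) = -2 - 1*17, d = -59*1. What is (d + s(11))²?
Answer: 47089/16 ≈ 2943.1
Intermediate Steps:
d = -59
s(c) = 19/4 (s(c) = -(-2 - 1*17)/4 = -(-2 - 17)/4 = -¼*(-19) = 19/4)
(d + s(11))² = (-59 + 19/4)² = (-217/4)² = 47089/16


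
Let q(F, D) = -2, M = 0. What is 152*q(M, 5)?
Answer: -304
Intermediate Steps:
152*q(M, 5) = 152*(-2) = -304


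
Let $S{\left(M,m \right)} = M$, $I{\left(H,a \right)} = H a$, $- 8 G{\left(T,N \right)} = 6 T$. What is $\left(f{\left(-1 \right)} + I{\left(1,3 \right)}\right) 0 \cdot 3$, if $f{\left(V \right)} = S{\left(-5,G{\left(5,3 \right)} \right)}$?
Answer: $0$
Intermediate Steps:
$G{\left(T,N \right)} = - \frac{3 T}{4}$ ($G{\left(T,N \right)} = - \frac{6 T}{8} = - \frac{3 T}{4}$)
$f{\left(V \right)} = -5$
$\left(f{\left(-1 \right)} + I{\left(1,3 \right)}\right) 0 \cdot 3 = \left(-5 + 1 \cdot 3\right) 0 \cdot 3 = \left(-5 + 3\right) 0 = \left(-2\right) 0 = 0$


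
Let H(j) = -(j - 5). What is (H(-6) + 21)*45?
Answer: 1440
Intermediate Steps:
H(j) = 5 - j (H(j) = -(-5 + j) = 5 - j)
(H(-6) + 21)*45 = ((5 - 1*(-6)) + 21)*45 = ((5 + 6) + 21)*45 = (11 + 21)*45 = 32*45 = 1440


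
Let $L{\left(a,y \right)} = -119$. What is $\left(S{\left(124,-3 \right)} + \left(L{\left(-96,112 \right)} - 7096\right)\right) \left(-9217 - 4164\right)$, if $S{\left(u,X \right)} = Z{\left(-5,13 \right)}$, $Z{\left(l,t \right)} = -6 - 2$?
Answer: $96650963$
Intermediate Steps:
$Z{\left(l,t \right)} = -8$ ($Z{\left(l,t \right)} = -6 - 2 = -8$)
$S{\left(u,X \right)} = -8$
$\left(S{\left(124,-3 \right)} + \left(L{\left(-96,112 \right)} - 7096\right)\right) \left(-9217 - 4164\right) = \left(-8 - 7215\right) \left(-9217 - 4164\right) = \left(-8 - 7215\right) \left(-13381\right) = \left(-7223\right) \left(-13381\right) = 96650963$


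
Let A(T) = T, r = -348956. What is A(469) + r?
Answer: -348487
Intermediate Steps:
A(469) + r = 469 - 348956 = -348487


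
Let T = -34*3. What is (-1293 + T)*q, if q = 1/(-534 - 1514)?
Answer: 1395/2048 ≈ 0.68115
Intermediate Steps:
T = -102
q = -1/2048 (q = 1/(-2048) = -1/2048 ≈ -0.00048828)
(-1293 + T)*q = (-1293 - 102)*(-1/2048) = -1395*(-1/2048) = 1395/2048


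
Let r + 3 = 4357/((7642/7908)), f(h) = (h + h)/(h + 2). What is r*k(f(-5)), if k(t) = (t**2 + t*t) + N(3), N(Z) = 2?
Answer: 1251037690/11463 ≈ 1.0914e+5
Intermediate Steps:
f(h) = 2*h/(2 + h) (f(h) = (2*h)/(2 + h) = 2*h/(2 + h))
k(t) = 2 + 2*t**2 (k(t) = (t**2 + t*t) + 2 = (t**2 + t**2) + 2 = 2*t**2 + 2 = 2 + 2*t**2)
r = 17216115/3821 (r = -3 + 4357/((7642/7908)) = -3 + 4357/((7642*(1/7908))) = -3 + 4357/(3821/3954) = -3 + 4357*(3954/3821) = -3 + 17227578/3821 = 17216115/3821 ≈ 4505.7)
r*k(f(-5)) = 17216115*(2 + 2*(2*(-5)/(2 - 5))**2)/3821 = 17216115*(2 + 2*(2*(-5)/(-3))**2)/3821 = 17216115*(2 + 2*(2*(-5)*(-1/3))**2)/3821 = 17216115*(2 + 2*(10/3)**2)/3821 = 17216115*(2 + 2*(100/9))/3821 = 17216115*(2 + 200/9)/3821 = (17216115/3821)*(218/9) = 1251037690/11463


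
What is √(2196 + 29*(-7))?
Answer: √1993 ≈ 44.643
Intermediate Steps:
√(2196 + 29*(-7)) = √(2196 - 203) = √1993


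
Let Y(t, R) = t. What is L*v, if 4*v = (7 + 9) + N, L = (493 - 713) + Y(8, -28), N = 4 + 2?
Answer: -1166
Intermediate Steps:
N = 6
L = -212 (L = (493 - 713) + 8 = -220 + 8 = -212)
v = 11/2 (v = ((7 + 9) + 6)/4 = (16 + 6)/4 = (1/4)*22 = 11/2 ≈ 5.5000)
L*v = -212*11/2 = -1166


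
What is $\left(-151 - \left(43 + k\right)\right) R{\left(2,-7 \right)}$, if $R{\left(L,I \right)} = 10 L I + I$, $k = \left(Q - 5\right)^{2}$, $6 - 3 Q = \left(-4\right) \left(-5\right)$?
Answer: $\frac{126763}{3} \approx 42254.0$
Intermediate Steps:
$Q = - \frac{14}{3}$ ($Q = 2 - \frac{\left(-4\right) \left(-5\right)}{3} = 2 - \frac{20}{3} = - \frac{14}{3} \approx -4.6667$)
$k = \frac{841}{9}$ ($k = \left(- \frac{14}{3} - 5\right)^{2} = \left(- \frac{29}{3}\right)^{2} = \frac{841}{9} \approx 93.444$)
$R{\left(L,I \right)} = I + 10 I L$ ($R{\left(L,I \right)} = 10 I L + I = I + 10 I L$)
$\left(-151 - \left(43 + k\right)\right) R{\left(2,-7 \right)} = \left(-151 - \frac{1228}{9}\right) \left(- 7 \left(1 + 10 \cdot 2\right)\right) = \left(-151 - \frac{1228}{9}\right) \left(- 7 \left(1 + 20\right)\right) = \left(-151 - \frac{1228}{9}\right) \left(\left(-7\right) 21\right) = \left(- \frac{2587}{9}\right) \left(-147\right) = \frac{126763}{3}$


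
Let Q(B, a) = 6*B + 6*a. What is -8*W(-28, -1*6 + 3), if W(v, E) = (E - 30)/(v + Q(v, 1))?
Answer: -132/95 ≈ -1.3895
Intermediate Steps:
W(v, E) = (-30 + E)/(6 + 7*v) (W(v, E) = (E - 30)/(v + (6*v + 6*1)) = (-30 + E)/(v + (6*v + 6)) = (-30 + E)/(v + (6 + 6*v)) = (-30 + E)/(6 + 7*v))
-8*W(-28, -1*6 + 3) = -8*(-30 + (-1*6 + 3))/(6 + 7*(-28)) = -8*(-30 + (-6 + 3))/(6 - 196) = -8*(-30 - 3)/(-190) = -(-4)*(-33)/95 = -8*33/190 = -132/95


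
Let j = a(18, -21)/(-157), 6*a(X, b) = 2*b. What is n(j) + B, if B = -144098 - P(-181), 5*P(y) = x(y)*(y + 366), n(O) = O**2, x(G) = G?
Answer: -3386797200/24649 ≈ -1.3740e+5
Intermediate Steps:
a(X, b) = b/3 (a(X, b) = (2*b)/6 = b/3)
j = 7/157 (j = ((1/3)*(-21))/(-157) = -7*(-1/157) = 7/157 ≈ 0.044586)
P(y) = y*(366 + y)/5 (P(y) = (y*(y + 366))/5 = (y*(366 + y))/5 = y*(366 + y)/5)
B = -137401 (B = -144098 - (-181)*(366 - 181)/5 = -144098 - (-181)*185/5 = -144098 - 1*(-6697) = -144098 + 6697 = -137401)
n(j) + B = (7/157)**2 - 137401 = 49/24649 - 137401 = -3386797200/24649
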